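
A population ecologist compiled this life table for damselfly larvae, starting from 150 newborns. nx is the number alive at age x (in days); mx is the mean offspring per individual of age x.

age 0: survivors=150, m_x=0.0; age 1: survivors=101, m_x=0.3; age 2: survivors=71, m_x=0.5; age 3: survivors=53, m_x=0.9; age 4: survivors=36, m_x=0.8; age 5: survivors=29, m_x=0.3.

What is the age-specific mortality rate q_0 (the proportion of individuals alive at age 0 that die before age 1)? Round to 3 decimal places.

0.327

lx = nx/n0 = nx/150: 1, 0.67333…, 0.47333…, 0.35333…, 0.24, 0.19333…
q_0 = (l_0 − l_1) / l_0 = (1 − 0.673333…) / 1
     = 0.326667… / 1 = 0.326667… → 0.327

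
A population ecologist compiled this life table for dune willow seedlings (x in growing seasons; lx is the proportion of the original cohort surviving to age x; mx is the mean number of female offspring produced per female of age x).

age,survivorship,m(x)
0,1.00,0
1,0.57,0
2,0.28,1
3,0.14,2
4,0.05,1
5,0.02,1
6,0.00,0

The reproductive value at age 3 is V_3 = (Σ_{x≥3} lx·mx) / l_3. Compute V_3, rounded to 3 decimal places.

lx·mx for x ≥ 3: 0.28, 0.05, 0.02, 0 → sum = 0.35
V_3 = 0.35 / l_3 = 0.35 / 0.14 = 2.5 → 2.500

2.500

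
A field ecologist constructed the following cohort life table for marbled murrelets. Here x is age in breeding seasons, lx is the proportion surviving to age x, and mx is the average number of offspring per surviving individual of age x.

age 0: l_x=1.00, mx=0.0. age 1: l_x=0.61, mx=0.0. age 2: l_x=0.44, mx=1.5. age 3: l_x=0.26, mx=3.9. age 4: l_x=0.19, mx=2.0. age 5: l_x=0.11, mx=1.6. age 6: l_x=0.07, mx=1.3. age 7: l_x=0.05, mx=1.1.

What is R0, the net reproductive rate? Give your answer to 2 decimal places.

2.38

lx·mx by age: 0, 0, 0.66, 1.014, 0.38, 0.176, 0.091, 0.055
R0 = Σ lx·mx = 2.376 → 2.38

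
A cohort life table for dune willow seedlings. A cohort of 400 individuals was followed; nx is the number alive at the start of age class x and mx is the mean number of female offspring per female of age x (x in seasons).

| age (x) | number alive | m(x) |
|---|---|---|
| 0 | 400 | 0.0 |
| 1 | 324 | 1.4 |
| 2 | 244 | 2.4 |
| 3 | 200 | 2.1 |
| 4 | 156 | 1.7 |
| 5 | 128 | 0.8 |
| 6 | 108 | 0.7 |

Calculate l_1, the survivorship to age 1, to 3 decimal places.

l_1 = n_1/n_0 = 324/400 = 0.81 → 0.810

0.810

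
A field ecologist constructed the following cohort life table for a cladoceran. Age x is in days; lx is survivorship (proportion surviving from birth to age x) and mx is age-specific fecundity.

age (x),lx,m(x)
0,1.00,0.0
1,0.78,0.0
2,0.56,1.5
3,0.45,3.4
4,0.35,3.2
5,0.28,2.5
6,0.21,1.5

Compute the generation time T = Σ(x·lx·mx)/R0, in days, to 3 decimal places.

lx·mx: 0, 0, 0.84, 1.53, 1.12, 0.7, 0.315 → R0 = 4.505
x·lx·mx: 0, 0, 1.68, 4.59, 4.48, 3.5, 1.89 → Σ = 16.14
T = 16.14 / 4.505 = 3.582686… → 3.583

3.583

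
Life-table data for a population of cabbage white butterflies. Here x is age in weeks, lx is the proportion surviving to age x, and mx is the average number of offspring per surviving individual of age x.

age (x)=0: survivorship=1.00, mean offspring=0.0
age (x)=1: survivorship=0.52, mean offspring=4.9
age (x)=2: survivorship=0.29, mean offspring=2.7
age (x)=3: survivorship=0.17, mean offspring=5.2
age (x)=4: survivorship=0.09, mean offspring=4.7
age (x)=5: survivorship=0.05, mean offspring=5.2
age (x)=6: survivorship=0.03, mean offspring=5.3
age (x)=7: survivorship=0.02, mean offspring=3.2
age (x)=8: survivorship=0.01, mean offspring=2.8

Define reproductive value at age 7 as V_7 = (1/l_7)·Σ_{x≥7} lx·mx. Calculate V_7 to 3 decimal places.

lx·mx for x ≥ 7: 0.064, 0.028 → sum = 0.092
V_7 = 0.092 / l_7 = 0.092 / 0.02 = 4.6 → 4.600

4.600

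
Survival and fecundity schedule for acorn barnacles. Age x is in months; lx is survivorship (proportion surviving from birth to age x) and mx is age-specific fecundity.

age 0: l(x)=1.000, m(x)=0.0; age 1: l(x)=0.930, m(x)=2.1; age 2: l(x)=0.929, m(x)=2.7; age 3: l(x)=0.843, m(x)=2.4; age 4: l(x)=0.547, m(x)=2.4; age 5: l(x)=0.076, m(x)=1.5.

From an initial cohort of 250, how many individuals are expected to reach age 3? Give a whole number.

Expected survivors = N0 · l_3 = 250 × 0.843 = 210.75 → 211

211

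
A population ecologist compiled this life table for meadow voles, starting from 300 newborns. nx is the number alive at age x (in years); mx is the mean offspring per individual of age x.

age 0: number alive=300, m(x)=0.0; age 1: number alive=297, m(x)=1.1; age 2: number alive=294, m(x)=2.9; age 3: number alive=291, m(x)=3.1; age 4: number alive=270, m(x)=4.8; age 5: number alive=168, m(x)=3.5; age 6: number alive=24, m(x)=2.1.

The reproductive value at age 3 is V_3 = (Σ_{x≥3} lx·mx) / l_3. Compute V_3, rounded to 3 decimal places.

lx = nx/n0 = nx/300: 1, 0.99, 0.98, 0.97, 0.9, 0.56, 0.08
lx·mx for x ≥ 3: 3.007, 4.32, 1.96, 0.168 → sum = 9.455
V_3 = 9.455 / l_3 = 9.455 / 0.97 = 9.747423… → 9.747

9.747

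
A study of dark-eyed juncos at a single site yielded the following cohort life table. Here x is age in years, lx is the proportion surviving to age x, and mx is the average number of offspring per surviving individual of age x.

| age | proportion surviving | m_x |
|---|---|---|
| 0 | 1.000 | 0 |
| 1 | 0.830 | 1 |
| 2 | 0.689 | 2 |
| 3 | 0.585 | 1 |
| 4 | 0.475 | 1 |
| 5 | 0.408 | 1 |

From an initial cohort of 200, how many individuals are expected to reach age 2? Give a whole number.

138

Expected survivors = N0 · l_2 = 200 × 0.689 = 137.8 → 138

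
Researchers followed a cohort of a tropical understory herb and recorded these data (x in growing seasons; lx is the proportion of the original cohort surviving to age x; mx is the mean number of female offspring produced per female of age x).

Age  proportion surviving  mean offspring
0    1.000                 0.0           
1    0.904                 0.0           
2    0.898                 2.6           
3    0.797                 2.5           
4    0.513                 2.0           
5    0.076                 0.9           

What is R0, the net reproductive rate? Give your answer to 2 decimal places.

5.42

lx·mx by age: 0, 0, 2.3348, 1.9925, 1.026, 0.0684
R0 = Σ lx·mx = 5.4217 → 5.42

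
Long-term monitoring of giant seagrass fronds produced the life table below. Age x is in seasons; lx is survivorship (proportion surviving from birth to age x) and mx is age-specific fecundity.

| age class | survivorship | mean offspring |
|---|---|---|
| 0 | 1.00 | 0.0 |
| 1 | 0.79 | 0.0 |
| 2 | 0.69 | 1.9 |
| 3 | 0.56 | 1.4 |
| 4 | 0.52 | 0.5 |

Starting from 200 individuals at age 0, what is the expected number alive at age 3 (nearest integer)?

Expected survivors = N0 · l_3 = 200 × 0.56 = 112 → 112

112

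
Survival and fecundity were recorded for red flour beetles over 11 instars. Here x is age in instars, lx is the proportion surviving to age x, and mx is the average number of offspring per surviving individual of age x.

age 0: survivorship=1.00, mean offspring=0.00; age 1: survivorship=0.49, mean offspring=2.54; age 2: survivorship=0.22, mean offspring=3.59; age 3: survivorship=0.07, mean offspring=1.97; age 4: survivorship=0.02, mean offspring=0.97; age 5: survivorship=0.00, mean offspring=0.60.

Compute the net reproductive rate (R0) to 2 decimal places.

lx·mx by age: 0, 1.2446, 0.7898, 0.1379, 0.0194, 0
R0 = Σ lx·mx = 2.1917 → 2.19

2.19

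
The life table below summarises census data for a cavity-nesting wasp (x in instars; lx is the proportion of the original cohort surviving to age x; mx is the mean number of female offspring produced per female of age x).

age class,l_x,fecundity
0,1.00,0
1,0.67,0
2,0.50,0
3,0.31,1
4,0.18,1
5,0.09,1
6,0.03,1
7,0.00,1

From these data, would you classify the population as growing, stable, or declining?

declining

R0 = Σ lx·mx = 0 + 0 + 0 + 0.31 + 0.18 + 0.09 + 0.03 + 0 = 0.61
R0 < 1, so the population is declining.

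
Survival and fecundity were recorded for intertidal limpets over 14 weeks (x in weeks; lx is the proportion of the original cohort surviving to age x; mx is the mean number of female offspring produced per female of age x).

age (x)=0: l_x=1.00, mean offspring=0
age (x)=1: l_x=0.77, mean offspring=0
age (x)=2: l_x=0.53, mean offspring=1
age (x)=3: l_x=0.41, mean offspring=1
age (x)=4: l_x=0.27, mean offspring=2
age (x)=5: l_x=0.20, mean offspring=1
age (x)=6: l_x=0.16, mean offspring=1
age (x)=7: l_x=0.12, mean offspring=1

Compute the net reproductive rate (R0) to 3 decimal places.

lx·mx by age: 0, 0, 0.53, 0.41, 0.54, 0.2, 0.16, 0.12
R0 = Σ lx·mx = 1.96 → 1.960

1.960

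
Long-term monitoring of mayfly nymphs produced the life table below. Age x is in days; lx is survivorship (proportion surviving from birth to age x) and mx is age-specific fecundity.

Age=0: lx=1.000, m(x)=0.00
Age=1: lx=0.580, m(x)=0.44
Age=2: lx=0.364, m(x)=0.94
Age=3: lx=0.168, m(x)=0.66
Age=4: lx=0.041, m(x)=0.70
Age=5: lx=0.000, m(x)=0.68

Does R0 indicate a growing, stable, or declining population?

declining

R0 = Σ lx·mx = 0 + 0.2552 + 0.34216 + 0.11088 + 0.0287 + 0 = 0.73694
R0 < 1, so the population is declining.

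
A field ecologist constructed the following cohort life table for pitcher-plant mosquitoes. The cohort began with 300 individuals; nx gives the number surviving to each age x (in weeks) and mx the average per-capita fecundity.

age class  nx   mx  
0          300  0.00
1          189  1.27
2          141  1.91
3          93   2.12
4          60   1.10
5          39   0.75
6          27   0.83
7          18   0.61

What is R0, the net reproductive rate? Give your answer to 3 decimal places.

2.784

lx = nx/n0 = nx/300: 1, 0.63, 0.47, 0.31, 0.2, 0.13, 0.09, 0.06
lx·mx by age: 0, 0.8001, 0.8977, 0.6572, 0.22, 0.0975, 0.0747, 0.0366
R0 = Σ lx·mx = 2.7838 → 2.784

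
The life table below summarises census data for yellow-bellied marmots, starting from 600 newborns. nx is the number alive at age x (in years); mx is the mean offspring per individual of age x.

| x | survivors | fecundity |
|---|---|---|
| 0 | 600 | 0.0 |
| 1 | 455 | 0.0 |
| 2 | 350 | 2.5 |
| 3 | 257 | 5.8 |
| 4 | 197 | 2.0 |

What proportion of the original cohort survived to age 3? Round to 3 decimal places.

l_3 = n_3/n_0 = 257/600 = 0.428333… → 0.428

0.428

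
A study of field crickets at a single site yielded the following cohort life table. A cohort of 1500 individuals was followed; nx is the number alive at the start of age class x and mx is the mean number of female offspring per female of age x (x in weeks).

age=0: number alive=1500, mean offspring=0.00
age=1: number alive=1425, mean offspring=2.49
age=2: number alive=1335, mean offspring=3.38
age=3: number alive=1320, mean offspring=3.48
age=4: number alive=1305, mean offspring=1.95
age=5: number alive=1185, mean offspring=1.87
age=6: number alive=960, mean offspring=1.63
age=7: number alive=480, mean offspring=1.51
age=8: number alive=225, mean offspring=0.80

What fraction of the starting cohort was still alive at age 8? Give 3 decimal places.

0.150

l_8 = n_8/n_0 = 225/1500 = 0.15 → 0.150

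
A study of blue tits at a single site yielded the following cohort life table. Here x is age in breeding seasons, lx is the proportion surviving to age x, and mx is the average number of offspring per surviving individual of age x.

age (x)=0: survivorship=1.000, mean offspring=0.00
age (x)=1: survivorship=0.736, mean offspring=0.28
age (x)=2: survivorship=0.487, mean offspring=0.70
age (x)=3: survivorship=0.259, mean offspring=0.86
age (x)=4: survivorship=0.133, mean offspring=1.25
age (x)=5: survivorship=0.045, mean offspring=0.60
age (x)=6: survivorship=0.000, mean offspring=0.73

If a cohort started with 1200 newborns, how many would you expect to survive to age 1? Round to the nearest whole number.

883

Expected survivors = N0 · l_1 = 1200 × 0.736 = 883.2 → 883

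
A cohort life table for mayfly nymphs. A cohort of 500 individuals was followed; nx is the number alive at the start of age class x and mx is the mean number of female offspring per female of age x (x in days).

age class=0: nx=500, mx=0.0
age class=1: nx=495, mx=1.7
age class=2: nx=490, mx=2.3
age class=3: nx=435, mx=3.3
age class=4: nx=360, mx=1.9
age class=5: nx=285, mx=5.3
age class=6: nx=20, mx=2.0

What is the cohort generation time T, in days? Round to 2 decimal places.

lx = nx/n0 = nx/500: 1, 0.99, 0.98, 0.87, 0.72, 0.57, 0.04
lx·mx: 0, 1.683, 2.254, 2.871, 1.368, 3.021, 0.08 → R0 = 11.277
x·lx·mx: 0, 1.683, 4.508, 8.613, 5.472, 15.105, 0.48 → Σ = 35.861
T = 35.861 / 11.277 = 3.180012… → 3.18

3.18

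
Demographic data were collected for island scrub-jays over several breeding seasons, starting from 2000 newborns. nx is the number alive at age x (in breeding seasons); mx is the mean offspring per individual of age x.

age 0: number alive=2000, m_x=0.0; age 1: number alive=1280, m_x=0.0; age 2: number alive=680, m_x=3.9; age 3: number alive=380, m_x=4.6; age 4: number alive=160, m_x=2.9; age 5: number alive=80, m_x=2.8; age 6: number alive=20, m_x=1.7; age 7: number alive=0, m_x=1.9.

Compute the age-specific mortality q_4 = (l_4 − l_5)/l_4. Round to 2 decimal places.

0.50

lx = nx/n0 = nx/2000: 1, 0.64, 0.34, 0.19, 0.08, 0.04, 0.01, 0
q_4 = (l_4 − l_5) / l_4 = (0.08 − 0.04) / 0.08
     = 0.04 / 0.08 = 0.5 → 0.50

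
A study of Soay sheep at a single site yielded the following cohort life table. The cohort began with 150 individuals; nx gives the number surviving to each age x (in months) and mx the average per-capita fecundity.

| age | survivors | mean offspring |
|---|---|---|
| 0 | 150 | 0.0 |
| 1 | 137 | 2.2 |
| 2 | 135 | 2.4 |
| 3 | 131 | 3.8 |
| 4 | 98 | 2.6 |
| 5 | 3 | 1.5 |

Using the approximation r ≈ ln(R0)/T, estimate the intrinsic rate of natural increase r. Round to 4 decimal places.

0.8812

lx = nx/n0 = nx/150: 1, 0.91333…, 0.9, 0.87333…, 0.65333…, 0.02
R0 = Σ lx·mx = 0 + 2.00933… + 2.16 + 3.31867… + 1.69867… + 0.03 = 9.216667…
Σ x·lx·mx = 23.23…; T = 23.23…/9.216667… = 2.52043…
r ≈ ln(R0)/T = ln(9.216667…)/2.52043… = 0.881203… → 0.8812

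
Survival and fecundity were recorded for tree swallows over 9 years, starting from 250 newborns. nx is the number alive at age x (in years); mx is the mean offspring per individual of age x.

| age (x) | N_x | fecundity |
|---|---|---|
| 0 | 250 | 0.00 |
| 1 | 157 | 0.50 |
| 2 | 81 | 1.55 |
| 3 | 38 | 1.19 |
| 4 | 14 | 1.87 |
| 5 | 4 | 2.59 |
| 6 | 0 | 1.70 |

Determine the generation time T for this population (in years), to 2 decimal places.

lx = nx/n0 = nx/250: 1, 0.628, 0.324, 0.152, 0.056, 0.016, 0
lx·mx: 0, 0.314, 0.5022, 0.18088, 0.10472, 0.04144, 0 → R0 = 1.14324
x·lx·mx: 0, 0.314, 1.0044, 0.54264, 0.41888, 0.2072, 0 → Σ = 2.48712
T = 2.48712 / 1.14324 = 2.175501… → 2.18

2.18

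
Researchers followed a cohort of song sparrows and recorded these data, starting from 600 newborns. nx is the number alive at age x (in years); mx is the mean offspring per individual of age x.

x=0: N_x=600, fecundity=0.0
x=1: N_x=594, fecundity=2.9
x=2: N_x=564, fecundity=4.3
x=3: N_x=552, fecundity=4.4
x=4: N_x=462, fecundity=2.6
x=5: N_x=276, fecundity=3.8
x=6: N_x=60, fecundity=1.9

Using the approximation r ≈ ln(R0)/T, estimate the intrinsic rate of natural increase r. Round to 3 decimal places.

lx = nx/n0 = nx/600: 1, 0.99, 0.94, 0.92, 0.77, 0.46, 0.1
R0 = Σ lx·mx = 0 + 2.871 + 4.042 + 4.048 + 2.002 + 1.748 + 0.19 = 14.901
Σ x·lx·mx = 40.987; T = 40.987/14.901 = 2.75062…
r ≈ ln(R0)/T = ln(14.901)/2.75062… = 0.98212… → 0.982

0.982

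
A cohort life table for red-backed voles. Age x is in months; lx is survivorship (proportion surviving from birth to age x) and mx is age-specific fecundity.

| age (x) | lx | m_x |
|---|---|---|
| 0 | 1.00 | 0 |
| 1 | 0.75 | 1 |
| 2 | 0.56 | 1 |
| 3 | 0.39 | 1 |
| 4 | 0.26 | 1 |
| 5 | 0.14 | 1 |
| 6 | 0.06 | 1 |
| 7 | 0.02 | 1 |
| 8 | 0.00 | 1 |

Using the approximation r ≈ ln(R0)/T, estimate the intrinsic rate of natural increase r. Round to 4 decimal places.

0.3218

R0 = Σ lx·mx = 0 + 0.75 + 0.56 + 0.39 + 0.26 + 0.14 + 0.06 + 0.02 + 0 = 2.18
Σ x·lx·mx = 5.28; T = 5.28/2.18 = 2.42202…
r ≈ ln(R0)/T = ln(2.18)/2.42202… = 0.321767… → 0.3218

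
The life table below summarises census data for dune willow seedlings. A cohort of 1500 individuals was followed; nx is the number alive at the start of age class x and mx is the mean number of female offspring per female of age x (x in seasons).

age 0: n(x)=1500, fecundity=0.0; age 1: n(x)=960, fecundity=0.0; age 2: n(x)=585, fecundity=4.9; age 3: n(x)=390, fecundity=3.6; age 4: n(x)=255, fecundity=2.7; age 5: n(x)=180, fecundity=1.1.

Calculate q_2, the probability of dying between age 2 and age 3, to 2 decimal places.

0.33

lx = nx/n0 = nx/1500: 1, 0.64, 0.39, 0.26, 0.17, 0.12
q_2 = (l_2 − l_3) / l_2 = (0.39 − 0.26) / 0.39
     = 0.13 / 0.39 = 0.333333… → 0.33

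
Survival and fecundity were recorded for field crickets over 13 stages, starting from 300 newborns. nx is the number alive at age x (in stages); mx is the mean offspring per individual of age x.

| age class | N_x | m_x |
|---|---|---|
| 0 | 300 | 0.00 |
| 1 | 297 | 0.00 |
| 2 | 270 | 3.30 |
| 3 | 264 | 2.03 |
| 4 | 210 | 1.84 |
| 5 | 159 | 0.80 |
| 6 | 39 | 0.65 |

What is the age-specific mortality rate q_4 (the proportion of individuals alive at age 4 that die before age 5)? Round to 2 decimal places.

lx = nx/n0 = nx/300: 1, 0.99, 0.9, 0.88, 0.7, 0.53, 0.13
q_4 = (l_4 − l_5) / l_4 = (0.7 − 0.53) / 0.7
     = 0.17 / 0.7 = 0.242857… → 0.24

0.24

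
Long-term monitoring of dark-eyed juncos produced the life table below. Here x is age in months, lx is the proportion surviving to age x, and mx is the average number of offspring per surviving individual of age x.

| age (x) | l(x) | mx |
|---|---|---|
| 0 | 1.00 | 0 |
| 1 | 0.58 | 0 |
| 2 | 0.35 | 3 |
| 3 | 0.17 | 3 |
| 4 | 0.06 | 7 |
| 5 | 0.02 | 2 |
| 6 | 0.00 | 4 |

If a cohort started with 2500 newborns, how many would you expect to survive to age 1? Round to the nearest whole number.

Expected survivors = N0 · l_1 = 2500 × 0.58 = 1450 → 1450

1450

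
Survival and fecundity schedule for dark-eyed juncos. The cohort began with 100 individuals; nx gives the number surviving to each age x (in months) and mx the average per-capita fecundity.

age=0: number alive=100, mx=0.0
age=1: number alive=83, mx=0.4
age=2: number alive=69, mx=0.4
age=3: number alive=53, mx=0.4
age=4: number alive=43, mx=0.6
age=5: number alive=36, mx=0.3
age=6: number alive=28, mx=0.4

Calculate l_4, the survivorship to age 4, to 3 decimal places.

l_4 = n_4/n_0 = 43/100 = 0.43 → 0.430

0.430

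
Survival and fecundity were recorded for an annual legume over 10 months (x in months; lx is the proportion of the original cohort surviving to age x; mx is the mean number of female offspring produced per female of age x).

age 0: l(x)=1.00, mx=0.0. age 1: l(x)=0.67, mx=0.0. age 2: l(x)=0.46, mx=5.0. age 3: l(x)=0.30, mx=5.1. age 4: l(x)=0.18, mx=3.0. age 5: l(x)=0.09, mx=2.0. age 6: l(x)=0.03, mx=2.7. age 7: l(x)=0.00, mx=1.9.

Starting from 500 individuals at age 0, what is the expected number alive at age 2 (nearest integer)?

Expected survivors = N0 · l_2 = 500 × 0.46 = 230 → 230

230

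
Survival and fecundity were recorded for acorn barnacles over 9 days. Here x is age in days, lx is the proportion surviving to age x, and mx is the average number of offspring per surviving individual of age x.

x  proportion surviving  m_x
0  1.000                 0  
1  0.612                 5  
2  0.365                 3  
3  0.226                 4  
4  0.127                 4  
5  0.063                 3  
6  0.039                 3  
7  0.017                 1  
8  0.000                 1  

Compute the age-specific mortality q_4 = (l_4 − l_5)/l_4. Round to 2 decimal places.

q_4 = (l_4 − l_5) / l_4 = (0.127 − 0.063) / 0.127
     = 0.064 / 0.127 = 0.503937… → 0.50

0.50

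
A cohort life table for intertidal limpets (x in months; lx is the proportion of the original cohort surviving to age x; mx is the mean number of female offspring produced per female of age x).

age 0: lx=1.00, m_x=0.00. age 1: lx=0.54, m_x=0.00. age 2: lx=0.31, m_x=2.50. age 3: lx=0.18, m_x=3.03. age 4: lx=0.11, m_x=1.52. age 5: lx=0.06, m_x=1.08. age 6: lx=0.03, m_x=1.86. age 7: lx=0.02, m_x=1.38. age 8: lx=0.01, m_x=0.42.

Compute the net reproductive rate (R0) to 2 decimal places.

1.64

lx·mx by age: 0, 0, 0.775, 0.5454, 0.1672, 0.0648, 0.0558, 0.0276, 0.0042
R0 = Σ lx·mx = 1.64 → 1.64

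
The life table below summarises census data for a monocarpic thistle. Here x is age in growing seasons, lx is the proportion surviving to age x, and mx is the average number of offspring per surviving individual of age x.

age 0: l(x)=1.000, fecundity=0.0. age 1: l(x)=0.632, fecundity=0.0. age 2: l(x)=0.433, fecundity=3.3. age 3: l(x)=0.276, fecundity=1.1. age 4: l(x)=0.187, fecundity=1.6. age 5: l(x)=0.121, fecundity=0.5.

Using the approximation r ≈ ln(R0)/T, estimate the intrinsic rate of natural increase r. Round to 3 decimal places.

R0 = Σ lx·mx = 0 + 0 + 1.4289 + 0.3036 + 0.2992 + 0.0605 = 2.0922
Σ x·lx·mx = 5.2679; T = 5.2679/2.0922 = 2.51788…
r ≈ ln(R0)/T = ln(2.0922)/2.51788… = 0.29319… → 0.293

0.293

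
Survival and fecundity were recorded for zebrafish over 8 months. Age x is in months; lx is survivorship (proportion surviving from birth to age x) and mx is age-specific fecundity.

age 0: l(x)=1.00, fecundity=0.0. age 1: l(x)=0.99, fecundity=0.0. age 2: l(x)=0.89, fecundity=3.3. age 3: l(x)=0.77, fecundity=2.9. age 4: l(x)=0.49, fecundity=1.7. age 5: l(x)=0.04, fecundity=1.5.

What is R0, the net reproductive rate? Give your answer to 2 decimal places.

lx·mx by age: 0, 0, 2.937, 2.233, 0.833, 0.06
R0 = Σ lx·mx = 6.063 → 6.06

6.06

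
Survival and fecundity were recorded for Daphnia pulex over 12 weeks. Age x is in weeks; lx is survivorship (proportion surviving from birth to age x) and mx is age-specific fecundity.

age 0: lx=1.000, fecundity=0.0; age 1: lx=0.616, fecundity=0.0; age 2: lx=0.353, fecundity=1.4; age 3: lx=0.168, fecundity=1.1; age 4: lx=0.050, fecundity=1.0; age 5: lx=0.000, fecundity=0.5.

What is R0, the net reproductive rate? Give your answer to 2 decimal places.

lx·mx by age: 0, 0, 0.4942, 0.1848, 0.05, 0
R0 = Σ lx·mx = 0.729 → 0.73

0.73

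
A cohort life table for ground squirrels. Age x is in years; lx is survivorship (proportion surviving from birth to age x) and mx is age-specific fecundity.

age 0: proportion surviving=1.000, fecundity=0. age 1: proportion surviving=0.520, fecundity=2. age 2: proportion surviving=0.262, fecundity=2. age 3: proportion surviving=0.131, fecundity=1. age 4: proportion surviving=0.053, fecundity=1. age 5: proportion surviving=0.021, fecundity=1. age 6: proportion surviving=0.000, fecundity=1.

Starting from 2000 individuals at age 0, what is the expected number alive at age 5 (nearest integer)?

42

Expected survivors = N0 · l_5 = 2000 × 0.021 = 42 → 42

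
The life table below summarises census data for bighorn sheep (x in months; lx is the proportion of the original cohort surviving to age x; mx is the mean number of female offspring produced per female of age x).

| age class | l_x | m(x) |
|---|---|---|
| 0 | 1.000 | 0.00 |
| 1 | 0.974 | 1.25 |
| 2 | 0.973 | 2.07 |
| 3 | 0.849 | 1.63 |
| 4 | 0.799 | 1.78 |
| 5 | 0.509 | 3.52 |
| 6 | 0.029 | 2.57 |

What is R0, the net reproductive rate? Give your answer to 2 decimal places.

lx·mx by age: 0, 1.2175, 2.01411, 1.38387, 1.42222, 1.79168, 0.07453
R0 = Σ lx·mx = 7.90391 → 7.90

7.90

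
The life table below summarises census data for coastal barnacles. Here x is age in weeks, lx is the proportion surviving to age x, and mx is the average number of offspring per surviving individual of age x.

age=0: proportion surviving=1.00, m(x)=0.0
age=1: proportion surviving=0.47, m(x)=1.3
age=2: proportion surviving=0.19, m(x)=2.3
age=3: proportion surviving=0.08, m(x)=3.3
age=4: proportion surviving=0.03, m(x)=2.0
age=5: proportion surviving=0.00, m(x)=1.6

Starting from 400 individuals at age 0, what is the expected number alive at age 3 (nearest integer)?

32

Expected survivors = N0 · l_3 = 400 × 0.08 = 32 → 32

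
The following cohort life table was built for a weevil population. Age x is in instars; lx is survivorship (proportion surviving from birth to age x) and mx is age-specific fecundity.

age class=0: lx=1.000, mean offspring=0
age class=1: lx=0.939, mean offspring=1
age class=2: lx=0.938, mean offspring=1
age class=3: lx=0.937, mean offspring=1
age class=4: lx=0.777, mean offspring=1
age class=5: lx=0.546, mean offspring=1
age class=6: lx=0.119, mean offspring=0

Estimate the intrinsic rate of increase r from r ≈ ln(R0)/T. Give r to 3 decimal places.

R0 = Σ lx·mx = 0 + 0.939 + 0.938 + 0.937 + 0.777 + 0.546 + 0 = 4.137
Σ x·lx·mx = 11.464; T = 11.464/4.137 = 2.77109…
r ≈ ln(R0)/T = ln(4.137)/2.77109… = 0.51242… → 0.512

0.512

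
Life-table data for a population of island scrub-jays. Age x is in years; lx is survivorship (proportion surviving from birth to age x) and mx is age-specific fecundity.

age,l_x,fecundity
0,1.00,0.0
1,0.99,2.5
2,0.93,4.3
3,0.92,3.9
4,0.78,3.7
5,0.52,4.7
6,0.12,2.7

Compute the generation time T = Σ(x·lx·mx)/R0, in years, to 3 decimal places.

2.987

lx·mx: 0, 2.475, 3.999, 3.588, 2.886, 2.444, 0.324 → R0 = 15.716
x·lx·mx: 0, 2.475, 7.998, 10.764, 11.544, 12.22, 1.944 → Σ = 46.945
T = 46.945 / 15.716 = 2.987083… → 2.987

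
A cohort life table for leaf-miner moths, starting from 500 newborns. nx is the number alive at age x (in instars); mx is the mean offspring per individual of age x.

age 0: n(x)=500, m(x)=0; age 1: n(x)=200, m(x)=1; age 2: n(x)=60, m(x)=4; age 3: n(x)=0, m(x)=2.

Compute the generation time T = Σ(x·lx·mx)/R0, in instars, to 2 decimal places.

lx = nx/n0 = nx/500: 1, 0.4, 0.12, 0
lx·mx: 0, 0.4, 0.48, 0 → R0 = 0.88
x·lx·mx: 0, 0.4, 0.96, 0 → Σ = 1.36
T = 1.36 / 0.88 = 1.545455… → 1.55

1.55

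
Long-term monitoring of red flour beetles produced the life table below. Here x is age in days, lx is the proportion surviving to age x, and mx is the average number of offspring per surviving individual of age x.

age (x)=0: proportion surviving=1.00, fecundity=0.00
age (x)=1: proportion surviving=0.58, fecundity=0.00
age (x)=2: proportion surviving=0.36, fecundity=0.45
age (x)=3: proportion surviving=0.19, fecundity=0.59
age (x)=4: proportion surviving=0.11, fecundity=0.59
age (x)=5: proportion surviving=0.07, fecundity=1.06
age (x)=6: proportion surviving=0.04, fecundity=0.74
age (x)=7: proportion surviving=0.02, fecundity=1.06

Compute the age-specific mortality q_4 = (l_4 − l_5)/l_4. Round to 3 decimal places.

0.364

q_4 = (l_4 − l_5) / l_4 = (0.11 − 0.07) / 0.11
     = 0.04 / 0.11 = 0.363636… → 0.364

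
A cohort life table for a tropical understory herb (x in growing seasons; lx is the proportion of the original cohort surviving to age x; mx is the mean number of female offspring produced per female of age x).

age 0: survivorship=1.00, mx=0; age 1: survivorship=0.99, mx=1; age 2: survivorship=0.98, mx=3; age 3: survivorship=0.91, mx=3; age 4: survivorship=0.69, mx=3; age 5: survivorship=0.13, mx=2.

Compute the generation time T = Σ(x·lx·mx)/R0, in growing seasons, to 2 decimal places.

2.74

lx·mx: 0, 0.99, 2.94, 2.73, 2.07, 0.26 → R0 = 8.99
x·lx·mx: 0, 0.99, 5.88, 8.19, 8.28, 1.3 → Σ = 24.64
T = 24.64 / 8.99 = 2.740823… → 2.74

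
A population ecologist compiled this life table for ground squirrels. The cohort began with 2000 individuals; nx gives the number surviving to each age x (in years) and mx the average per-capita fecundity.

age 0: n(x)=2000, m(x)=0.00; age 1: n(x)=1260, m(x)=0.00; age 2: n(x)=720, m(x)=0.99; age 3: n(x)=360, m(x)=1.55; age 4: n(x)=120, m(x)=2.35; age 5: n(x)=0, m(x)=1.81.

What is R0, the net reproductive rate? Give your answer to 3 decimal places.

0.776

lx = nx/n0 = nx/2000: 1, 0.63, 0.36, 0.18, 0.06, 0
lx·mx by age: 0, 0, 0.3564, 0.279, 0.141, 0
R0 = Σ lx·mx = 0.7764 → 0.776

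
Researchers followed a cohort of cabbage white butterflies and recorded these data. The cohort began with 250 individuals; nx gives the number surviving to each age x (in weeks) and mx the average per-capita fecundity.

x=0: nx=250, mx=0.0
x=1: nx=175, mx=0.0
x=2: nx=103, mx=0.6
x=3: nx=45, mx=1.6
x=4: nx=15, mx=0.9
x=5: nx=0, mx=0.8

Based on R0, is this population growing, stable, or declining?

declining

lx = nx/n0 = nx/250: 1, 0.7, 0.412, 0.18, 0.06, 0
R0 = Σ lx·mx = 0 + 0 + 0.2472 + 0.288 + 0.054 + 0 = 0.5892
R0 < 1, so the population is declining.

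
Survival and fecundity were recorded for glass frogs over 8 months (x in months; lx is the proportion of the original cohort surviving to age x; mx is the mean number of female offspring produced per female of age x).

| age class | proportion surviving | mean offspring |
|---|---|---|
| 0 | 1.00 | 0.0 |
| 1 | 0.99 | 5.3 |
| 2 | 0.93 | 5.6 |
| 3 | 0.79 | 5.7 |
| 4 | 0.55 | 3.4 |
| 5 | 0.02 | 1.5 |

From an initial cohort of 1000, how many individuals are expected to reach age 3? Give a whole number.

Expected survivors = N0 · l_3 = 1000 × 0.79 = 790 → 790

790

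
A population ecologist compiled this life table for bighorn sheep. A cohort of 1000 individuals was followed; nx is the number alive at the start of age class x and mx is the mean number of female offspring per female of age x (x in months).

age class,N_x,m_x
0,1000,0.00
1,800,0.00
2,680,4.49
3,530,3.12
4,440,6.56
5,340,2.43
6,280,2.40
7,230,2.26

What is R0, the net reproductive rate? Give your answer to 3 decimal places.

lx = nx/n0 = nx/1000: 1, 0.8, 0.68, 0.53, 0.44, 0.34, 0.28, 0.23
lx·mx by age: 0, 0, 3.0532, 1.6536, 2.8864, 0.8262, 0.672, 0.5198
R0 = Σ lx·mx = 9.6112 → 9.611

9.611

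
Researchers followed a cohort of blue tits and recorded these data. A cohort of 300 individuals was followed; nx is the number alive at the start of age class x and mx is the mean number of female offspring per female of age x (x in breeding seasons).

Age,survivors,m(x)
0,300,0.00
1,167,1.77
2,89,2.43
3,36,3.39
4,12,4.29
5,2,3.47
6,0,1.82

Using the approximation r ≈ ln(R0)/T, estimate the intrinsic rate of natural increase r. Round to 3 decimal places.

lx = nx/n0 = nx/300: 1, 0.55667…, 0.29667…, 0.12, 0.04, 0.00667…, 0
R0 = Σ lx·mx = 0 + 0.9853… + 0.7209… + 0.4068 + 0.1716 + 0.02313… + 0 = 2.307733…
Σ x·lx·mx = 4.449567…; T = 4.449567…/2.307733… = 1.92811…
r ≈ ln(R0)/T = ln(2.307733…)/1.92811… = 0.43372… → 0.434

0.434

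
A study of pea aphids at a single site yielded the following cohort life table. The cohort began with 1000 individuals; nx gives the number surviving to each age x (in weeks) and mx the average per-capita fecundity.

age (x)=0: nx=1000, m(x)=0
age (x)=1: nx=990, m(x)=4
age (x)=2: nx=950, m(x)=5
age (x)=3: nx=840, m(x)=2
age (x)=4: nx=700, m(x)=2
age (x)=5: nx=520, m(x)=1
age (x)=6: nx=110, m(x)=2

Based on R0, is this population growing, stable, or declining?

growing

lx = nx/n0 = nx/1000: 1, 0.99, 0.95, 0.84, 0.7, 0.52, 0.11
R0 = Σ lx·mx = 0 + 3.96 + 4.75 + 1.68 + 1.4 + 0.52 + 0.22 = 12.53
R0 > 1, so the population is growing.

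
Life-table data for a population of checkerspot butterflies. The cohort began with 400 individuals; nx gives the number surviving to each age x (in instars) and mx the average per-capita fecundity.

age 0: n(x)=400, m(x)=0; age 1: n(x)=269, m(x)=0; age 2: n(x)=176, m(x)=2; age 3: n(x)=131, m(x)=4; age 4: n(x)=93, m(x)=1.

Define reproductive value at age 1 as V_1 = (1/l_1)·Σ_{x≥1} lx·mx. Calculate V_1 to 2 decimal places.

3.60

lx = nx/n0 = nx/400: 1, 0.6725, 0.44, 0.3275, 0.2325
lx·mx for x ≥ 1: 0, 0.88, 1.31, 0.2325 → sum = 2.4225
V_1 = 2.4225 / l_1 = 2.4225 / 0.6725 = 3.60223… → 3.60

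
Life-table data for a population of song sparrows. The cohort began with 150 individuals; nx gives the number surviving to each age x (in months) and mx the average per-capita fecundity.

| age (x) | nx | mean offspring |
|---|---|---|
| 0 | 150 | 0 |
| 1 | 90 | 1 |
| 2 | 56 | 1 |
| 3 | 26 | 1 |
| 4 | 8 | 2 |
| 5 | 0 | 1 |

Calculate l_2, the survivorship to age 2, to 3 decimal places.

l_2 = n_2/n_0 = 56/150 = 0.373333… → 0.373

0.373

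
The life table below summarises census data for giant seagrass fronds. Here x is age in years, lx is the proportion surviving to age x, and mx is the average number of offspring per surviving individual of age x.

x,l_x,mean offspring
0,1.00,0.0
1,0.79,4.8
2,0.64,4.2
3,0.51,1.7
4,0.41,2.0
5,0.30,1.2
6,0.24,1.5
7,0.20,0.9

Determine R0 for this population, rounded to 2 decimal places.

9.07

lx·mx by age: 0, 3.792, 2.688, 0.867, 0.82, 0.36, 0.36, 0.18
R0 = Σ lx·mx = 9.067 → 9.07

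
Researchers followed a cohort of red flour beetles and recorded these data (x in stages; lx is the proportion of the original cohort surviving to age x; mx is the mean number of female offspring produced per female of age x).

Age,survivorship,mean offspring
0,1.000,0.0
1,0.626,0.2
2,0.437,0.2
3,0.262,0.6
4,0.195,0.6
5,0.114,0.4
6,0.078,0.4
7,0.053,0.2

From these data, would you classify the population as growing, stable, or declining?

declining

R0 = Σ lx·mx = 0 + 0.1252 + 0.0874 + 0.1572 + 0.117 + 0.0456 + 0.0312 + 0.0106 = 0.5742
R0 < 1, so the population is declining.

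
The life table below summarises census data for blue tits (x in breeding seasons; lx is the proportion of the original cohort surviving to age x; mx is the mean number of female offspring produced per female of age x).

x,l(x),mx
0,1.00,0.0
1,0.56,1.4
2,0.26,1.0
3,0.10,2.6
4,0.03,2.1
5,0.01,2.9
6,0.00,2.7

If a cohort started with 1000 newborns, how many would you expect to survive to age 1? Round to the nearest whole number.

560

Expected survivors = N0 · l_1 = 1000 × 0.56 = 560 → 560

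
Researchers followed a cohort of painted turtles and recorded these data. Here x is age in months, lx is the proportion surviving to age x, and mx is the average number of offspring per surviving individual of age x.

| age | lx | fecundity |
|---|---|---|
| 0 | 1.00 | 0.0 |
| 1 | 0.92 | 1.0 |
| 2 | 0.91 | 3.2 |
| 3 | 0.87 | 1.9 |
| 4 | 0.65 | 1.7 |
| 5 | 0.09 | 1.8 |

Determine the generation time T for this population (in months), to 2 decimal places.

2.51

lx·mx: 0, 0.92, 2.912, 1.653, 1.105, 0.162 → R0 = 6.752
x·lx·mx: 0, 0.92, 5.824, 4.959, 4.42, 0.81 → Σ = 16.933
T = 16.933 / 6.752 = 2.50785… → 2.51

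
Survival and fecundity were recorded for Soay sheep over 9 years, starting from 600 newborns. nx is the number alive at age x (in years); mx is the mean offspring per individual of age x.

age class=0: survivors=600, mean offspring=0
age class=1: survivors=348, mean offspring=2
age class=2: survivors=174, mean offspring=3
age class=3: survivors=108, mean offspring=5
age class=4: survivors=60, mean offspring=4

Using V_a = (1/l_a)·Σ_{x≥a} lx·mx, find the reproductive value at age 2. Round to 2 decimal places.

7.48

lx = nx/n0 = nx/600: 1, 0.58, 0.29, 0.18, 0.1
lx·mx for x ≥ 2: 0.87, 0.9, 0.4 → sum = 2.17
V_2 = 2.17 / l_2 = 2.17 / 0.29 = 7.482759… → 7.48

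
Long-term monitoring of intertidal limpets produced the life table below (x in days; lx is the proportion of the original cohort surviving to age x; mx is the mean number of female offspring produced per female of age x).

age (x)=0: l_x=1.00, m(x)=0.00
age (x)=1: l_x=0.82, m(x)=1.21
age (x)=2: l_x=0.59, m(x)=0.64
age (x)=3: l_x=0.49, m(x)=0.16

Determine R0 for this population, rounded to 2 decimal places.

1.45

lx·mx by age: 0, 0.9922, 0.3776, 0.0784
R0 = Σ lx·mx = 1.4482 → 1.45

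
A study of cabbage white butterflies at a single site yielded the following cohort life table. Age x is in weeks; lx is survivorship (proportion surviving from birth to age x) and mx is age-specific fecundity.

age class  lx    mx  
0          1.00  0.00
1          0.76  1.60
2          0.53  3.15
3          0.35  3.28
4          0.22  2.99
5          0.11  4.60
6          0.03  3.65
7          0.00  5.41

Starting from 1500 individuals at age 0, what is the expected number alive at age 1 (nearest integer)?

1140

Expected survivors = N0 · l_1 = 1500 × 0.76 = 1140 → 1140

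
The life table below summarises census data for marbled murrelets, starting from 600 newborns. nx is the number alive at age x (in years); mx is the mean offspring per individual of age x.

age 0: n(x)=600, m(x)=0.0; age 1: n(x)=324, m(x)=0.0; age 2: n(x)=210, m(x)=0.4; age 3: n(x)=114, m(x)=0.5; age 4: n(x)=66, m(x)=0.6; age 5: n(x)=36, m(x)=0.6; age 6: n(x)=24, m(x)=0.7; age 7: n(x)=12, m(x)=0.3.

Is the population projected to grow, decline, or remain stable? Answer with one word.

lx = nx/n0 = nx/600: 1, 0.54, 0.35, 0.19, 0.11, 0.06, 0.04, 0.02
R0 = Σ lx·mx = 0 + 0 + 0.14 + 0.095 + 0.066 + 0.036 + 0.028 + 0.006 = 0.371
R0 < 1, so the population is declining.

declining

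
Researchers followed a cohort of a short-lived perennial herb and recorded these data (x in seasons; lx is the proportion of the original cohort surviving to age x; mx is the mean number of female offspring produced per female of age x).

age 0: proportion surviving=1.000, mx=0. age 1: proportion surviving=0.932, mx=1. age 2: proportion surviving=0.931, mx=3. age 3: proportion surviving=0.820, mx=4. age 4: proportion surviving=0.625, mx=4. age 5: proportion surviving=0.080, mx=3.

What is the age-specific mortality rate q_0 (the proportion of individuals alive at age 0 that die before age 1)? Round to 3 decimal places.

q_0 = (l_0 − l_1) / l_0 = (1 − 0.932) / 1
     = 0.068 / 1 = 0.068 → 0.068

0.068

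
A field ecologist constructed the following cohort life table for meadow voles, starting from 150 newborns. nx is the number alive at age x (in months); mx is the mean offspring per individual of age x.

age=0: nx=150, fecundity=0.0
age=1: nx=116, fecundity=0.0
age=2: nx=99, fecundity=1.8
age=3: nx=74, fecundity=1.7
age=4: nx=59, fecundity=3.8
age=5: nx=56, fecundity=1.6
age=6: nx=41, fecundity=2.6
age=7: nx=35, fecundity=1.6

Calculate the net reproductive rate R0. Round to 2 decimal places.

lx = nx/n0 = nx/150: 1, 0.77333…, 0.66, 0.49333…, 0.39333…, 0.37333…, 0.27333…, 0.23333…
lx·mx by age: 0, 0, 1.188, 0.838667…, 1.494667…, 0.597333…, 0.710667…, 0.373333…
R0 = Σ lx·mx = 5.202667… → 5.20

5.20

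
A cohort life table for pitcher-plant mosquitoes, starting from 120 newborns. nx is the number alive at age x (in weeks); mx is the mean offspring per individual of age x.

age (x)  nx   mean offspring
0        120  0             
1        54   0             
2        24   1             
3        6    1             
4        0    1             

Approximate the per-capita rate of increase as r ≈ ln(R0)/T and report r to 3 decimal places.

lx = nx/n0 = nx/120: 1, 0.45, 0.2, 0.05, 0
R0 = Σ lx·mx = 0 + 0 + 0.2 + 0.05 + 0 = 0.25
Σ x·lx·mx = 0.55; T = 0.55/0.25 = 2.2
r ≈ ln(R0)/T = ln(0.25)/2.2 = -0.63013… → -0.630

-0.630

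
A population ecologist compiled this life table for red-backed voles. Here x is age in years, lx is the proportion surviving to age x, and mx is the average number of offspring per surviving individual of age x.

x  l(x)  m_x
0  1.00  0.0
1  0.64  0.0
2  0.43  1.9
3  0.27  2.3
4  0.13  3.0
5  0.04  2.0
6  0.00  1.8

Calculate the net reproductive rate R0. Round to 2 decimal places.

1.91

lx·mx by age: 0, 0, 0.817, 0.621, 0.39, 0.08, 0
R0 = Σ lx·mx = 1.908 → 1.91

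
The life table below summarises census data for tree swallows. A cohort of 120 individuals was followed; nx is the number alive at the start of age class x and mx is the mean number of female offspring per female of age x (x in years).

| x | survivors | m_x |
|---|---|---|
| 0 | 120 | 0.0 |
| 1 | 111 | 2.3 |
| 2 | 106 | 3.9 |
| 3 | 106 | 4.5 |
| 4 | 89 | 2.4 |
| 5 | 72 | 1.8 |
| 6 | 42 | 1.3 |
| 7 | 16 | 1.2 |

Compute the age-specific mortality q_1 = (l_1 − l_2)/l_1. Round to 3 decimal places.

0.045

lx = nx/n0 = nx/120: 1, 0.925, 0.88333…, 0.88333…, 0.74167…, 0.6, 0.35, 0.13333…
q_1 = (l_1 − l_2) / l_1 = (0.925 − 0.883333…) / 0.925
     = 0.041667… / 0.925 = 0.045045… → 0.045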